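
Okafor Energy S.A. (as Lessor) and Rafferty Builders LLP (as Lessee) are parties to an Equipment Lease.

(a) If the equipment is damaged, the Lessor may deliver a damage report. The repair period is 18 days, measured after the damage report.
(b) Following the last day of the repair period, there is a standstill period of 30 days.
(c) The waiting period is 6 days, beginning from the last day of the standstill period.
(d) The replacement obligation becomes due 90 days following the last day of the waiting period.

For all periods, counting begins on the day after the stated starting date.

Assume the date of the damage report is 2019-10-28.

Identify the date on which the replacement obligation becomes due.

2020-03-20

Adding 18 calendar days to 2019-10-28 gives 2019-11-15, which is the last day of the repair period.
Adding 30 calendar days to 2019-11-15 gives 2019-12-15, which is the last day of the standstill period.
The last day of the waiting period: 6 calendar days after 2019-12-15 is 2019-12-21.
The date on which the replacement obligation becomes due: 90 calendar days after 2019-12-21 is 2020-03-20.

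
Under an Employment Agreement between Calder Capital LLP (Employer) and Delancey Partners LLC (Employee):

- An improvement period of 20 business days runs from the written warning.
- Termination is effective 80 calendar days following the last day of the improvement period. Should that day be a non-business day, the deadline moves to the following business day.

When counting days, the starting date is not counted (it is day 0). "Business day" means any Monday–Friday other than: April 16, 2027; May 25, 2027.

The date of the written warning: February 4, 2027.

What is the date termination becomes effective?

May 24, 2027

From Thursday, February 4, 2027, 20 business days (Feb 5, Feb 8, Feb 9, Feb 10, …, Mar 2, Mar 3, Mar 4, skipping weekends) brings us to Thursday, March 4, 2027, which is the last day of the improvement period.
The date termination becomes effective: March 4, 2027 + 80 days = May 23, 2027. That falls on a Sunday, so it rolls to the next business day, Monday, May 24, 2027.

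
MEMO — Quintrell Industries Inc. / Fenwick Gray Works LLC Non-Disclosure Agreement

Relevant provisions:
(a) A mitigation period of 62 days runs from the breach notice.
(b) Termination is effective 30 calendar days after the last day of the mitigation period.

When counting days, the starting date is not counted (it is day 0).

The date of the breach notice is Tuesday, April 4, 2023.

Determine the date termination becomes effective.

July 5, 2023

The last day of the mitigation period: 62 calendar days after April 4, 2023 is June 5, 2023.
The date termination becomes effective: 30 calendar days after June 5, 2023 is July 5, 2023.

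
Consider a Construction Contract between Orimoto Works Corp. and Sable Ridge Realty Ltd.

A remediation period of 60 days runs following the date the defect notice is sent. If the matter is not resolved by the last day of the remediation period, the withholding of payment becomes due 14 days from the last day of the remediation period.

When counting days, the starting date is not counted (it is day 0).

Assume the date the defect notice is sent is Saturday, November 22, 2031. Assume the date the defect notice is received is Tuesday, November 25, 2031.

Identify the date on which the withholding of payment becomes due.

The last day of the remediation period: November 22, 2031 + 60 days = January 21, 2032.
Adding 14 calendar days to January 21, 2032 gives February 4, 2032, which is the date on which the withholding of payment becomes due.

February 4, 2032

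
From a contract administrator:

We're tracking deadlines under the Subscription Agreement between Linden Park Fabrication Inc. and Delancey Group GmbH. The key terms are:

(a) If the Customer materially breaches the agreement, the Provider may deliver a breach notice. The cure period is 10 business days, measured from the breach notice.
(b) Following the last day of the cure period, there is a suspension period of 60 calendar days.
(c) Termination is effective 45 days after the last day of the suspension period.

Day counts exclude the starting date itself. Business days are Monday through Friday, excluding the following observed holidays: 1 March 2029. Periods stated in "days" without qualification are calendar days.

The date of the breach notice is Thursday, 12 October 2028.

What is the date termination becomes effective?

8 February 2029

The last day of the cure period: 10 business days after Thursday, 12 October 2028, skipping weekends — Oct 13, Oct 16, Oct 17, Oct 18, Oct 19, Oct 20, Oct 23, Oct 24, Oct 25, Oct 26 — lands on Thursday, 26 October 2028.
The last day of the suspension period: 26 October 2028 + 60 days = 25 December 2028.
Adding 45 calendar days to 25 December 2028 gives 8 February 2029, which is the date termination becomes effective.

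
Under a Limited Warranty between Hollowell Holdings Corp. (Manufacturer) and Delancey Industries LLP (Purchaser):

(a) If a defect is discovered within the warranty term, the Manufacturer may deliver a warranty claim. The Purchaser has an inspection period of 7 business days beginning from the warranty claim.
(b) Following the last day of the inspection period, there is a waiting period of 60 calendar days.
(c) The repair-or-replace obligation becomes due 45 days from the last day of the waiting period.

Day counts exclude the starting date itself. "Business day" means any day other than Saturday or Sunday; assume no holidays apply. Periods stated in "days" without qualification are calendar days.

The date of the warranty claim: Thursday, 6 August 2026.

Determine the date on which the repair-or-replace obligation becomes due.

30 November 2026

The last day of the inspection period: 7 business days after Thursday, 6 August 2026, skipping weekends — Aug 7, Aug 10, Aug 11, Aug 12, Aug 13, Aug 14, Aug 17 — lands on Monday, 17 August 2026.
The last day of the waiting period: 17 August 2026 + 60 days = 16 October 2026.
The date on which the repair-or-replace obligation becomes due: 45 calendar days after 16 October 2026 is 30 November 2026.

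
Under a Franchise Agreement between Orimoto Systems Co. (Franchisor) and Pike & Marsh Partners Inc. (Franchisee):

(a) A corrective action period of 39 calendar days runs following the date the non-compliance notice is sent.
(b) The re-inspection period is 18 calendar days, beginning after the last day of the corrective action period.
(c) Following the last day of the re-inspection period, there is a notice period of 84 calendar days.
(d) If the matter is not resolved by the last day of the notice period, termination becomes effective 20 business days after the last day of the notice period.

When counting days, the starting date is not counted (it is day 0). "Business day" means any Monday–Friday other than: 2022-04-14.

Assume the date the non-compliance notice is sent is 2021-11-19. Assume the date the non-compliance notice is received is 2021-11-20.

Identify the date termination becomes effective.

2022-05-09

The last day of the corrective action period: 2021-11-19 + 39 days = 2021-12-28.
The last day of the re-inspection period: 2021-12-28 + 18 days = 2022-01-15.
The last day of the notice period: 2022-01-15 + 84 days = 2022-04-09.
From Saturday, 2022-04-09, 20 business days (Apr 11, Apr 12, Apr 13, Apr 15, …, May 5, May 6, May 9, skipping weekends and the listed holiday on Apr 14) brings us to Monday, 2022-05-09, which is the date termination becomes effective.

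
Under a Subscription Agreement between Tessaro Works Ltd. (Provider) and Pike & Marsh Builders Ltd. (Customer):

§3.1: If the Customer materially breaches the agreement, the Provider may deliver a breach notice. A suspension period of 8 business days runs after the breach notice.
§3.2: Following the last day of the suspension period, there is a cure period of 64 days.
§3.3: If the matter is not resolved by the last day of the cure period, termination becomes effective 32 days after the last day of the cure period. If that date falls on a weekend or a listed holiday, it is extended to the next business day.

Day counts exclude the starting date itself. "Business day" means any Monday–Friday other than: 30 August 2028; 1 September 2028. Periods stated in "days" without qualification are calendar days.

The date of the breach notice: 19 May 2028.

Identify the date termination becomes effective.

From Friday, 19 May 2028, 8 business days (May 22, May 23, May 24, May 25, May 26, May 29, May 30, May 31, skipping weekends) brings us to Wednesday, 31 May 2028, which is the last day of the suspension period.
The last day of the cure period: 64 calendar days after 31 May 2028 is 3 August 2028.
The date termination becomes effective: 32 calendar days after 3 August 2028 is 4 September 2028. 4 September 2028 is a Monday and is not a listed holiday, so no roll-forward applies.

4 September 2028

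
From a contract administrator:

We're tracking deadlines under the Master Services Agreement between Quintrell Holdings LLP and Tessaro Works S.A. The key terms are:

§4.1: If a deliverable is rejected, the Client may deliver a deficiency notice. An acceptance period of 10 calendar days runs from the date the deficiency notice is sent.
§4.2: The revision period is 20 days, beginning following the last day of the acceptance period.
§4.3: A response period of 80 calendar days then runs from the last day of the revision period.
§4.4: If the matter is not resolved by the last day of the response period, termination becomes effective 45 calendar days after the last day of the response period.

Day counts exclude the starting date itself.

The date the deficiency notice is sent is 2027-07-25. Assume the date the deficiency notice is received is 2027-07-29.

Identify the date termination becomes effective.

The last day of the acceptance period: 2027-07-25 + 10 days = 2027-08-04.
Adding 20 calendar days to 2027-08-04 gives 2027-08-24, which is the last day of the revision period.
The last day of the response period: 80 calendar days after 2027-08-24 is 2027-11-12.
The date termination becomes effective: 45 calendar days after 2027-11-12 is 2027-12-27.

2027-12-27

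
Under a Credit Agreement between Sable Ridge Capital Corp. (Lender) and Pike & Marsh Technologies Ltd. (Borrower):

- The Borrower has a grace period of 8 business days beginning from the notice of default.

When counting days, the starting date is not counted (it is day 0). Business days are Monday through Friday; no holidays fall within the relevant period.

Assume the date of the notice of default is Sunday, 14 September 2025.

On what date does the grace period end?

24 September 2025

From Sunday, 14 September 2025, 8 business days (Sep 15, Sep 16, Sep 17, Sep 18, Sep 19, Sep 22, Sep 23, Sep 24, skipping weekends) brings us to Wednesday, 24 September 2025, which is the last day of the grace period.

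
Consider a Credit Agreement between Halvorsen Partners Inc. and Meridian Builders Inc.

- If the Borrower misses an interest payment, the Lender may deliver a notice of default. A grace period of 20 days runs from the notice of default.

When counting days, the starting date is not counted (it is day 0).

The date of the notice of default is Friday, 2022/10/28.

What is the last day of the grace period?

2022/11/17

The last day of the grace period: 2022/10/28 + 20 days = 2022/11/17.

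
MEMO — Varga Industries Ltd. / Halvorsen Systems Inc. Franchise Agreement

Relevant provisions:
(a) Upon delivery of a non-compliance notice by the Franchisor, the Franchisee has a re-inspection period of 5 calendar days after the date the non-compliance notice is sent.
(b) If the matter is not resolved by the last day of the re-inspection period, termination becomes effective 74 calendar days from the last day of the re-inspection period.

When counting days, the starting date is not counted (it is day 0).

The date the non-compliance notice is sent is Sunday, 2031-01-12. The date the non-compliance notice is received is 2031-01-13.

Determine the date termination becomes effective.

The last day of the re-inspection period: 2031-01-12 + 5 days = 2031-01-17.
The date termination becomes effective: 2031-01-17 + 74 days = 2031-04-01.

2031-04-01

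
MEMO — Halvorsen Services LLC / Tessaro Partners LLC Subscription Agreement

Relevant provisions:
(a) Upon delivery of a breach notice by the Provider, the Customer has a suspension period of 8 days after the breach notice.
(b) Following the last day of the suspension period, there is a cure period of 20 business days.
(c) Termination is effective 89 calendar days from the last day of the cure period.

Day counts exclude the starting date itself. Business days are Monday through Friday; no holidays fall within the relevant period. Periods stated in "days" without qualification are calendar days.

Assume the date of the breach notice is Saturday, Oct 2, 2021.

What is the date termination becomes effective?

Feb 2, 2022

The last day of the suspension period: Oct 2, 2021 + 8 days = Oct 10, 2021.
The last day of the cure period: counting 20 business days from Sunday, Oct 10, 2021 (Oct 11, Oct 12, Oct 13, Oct 14, …, Nov 3, Nov 4, Nov 5, skipping weekends) reaches Friday, Nov 5, 2021.
The date termination becomes effective: Nov 5, 2021 + 89 days = Feb 2, 2022.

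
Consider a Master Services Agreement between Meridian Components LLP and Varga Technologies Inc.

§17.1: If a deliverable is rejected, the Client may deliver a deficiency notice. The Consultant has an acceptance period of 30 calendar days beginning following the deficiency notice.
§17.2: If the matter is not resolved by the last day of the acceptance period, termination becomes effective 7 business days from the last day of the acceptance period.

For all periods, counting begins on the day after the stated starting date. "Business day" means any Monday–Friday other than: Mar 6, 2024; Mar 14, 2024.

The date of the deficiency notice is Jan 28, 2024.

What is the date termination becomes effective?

Mar 8, 2024

Adding 30 calendar days to Jan 28, 2024 gives Feb 27, 2024, which is the last day of the acceptance period.
The date termination becomes effective: 7 business days after Tuesday, Feb 27, 2024, skipping weekends and the listed holiday on Mar 6 — Feb 28, Feb 29, Mar 1, Mar 4, Mar 5, Mar 7, Mar 8 — lands on Friday, Mar 8, 2024.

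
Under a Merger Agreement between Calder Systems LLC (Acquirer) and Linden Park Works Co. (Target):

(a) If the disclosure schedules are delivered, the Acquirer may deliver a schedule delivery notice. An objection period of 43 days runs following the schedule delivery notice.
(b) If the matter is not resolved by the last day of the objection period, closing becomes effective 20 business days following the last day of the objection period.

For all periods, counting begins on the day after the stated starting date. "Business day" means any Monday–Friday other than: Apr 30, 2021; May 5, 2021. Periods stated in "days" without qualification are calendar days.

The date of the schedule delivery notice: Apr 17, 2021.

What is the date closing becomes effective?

Adding 43 calendar days to Apr 17, 2021 gives May 30, 2021, which is the last day of the objection period.
The date closing becomes effective: counting 20 business days from Sunday, May 30, 2021 (May 31, Jun 1, Jun 2, Jun 3, …, Jun 23, Jun 24, Jun 25, skipping weekends) reaches Friday, Jun 25, 2021.

Jun 25, 2021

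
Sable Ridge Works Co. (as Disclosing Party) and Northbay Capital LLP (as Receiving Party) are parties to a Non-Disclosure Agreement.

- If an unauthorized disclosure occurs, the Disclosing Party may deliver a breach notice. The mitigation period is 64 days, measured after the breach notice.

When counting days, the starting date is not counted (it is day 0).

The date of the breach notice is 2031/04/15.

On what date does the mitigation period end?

The last day of the mitigation period: 64 calendar days after 2031/04/15 is 2031/06/18.

2031/06/18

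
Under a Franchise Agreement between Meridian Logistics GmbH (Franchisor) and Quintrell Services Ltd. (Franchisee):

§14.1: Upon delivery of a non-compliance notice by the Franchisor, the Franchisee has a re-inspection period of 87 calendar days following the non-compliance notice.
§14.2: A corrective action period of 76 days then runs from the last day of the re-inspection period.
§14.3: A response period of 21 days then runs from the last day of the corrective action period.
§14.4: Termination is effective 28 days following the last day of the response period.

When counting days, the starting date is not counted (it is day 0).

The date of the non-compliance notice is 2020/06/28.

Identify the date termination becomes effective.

Adding 87 calendar days to 2020/06/28 gives 2020/09/23, which is the last day of the re-inspection period.
Adding 76 calendar days to 2020/09/23 gives 2020/12/08, which is the last day of the corrective action period.
The last day of the response period: 21 calendar days after 2020/12/08 is 2020/12/29.
The date termination becomes effective: 28 calendar days after 2020/12/29 is 2021/01/26.

2021/01/26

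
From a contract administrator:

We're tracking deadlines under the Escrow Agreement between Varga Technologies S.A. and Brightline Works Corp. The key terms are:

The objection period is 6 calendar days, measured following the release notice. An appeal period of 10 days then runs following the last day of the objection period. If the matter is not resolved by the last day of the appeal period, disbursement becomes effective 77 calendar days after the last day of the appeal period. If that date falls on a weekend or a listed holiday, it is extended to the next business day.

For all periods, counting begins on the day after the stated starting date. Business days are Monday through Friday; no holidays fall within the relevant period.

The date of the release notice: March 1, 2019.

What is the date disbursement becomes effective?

June 3, 2019

The last day of the objection period: 6 calendar days after March 1, 2019 is March 7, 2019.
Adding 10 calendar days to March 7, 2019 gives March 17, 2019, which is the last day of the appeal period.
The date disbursement becomes effective: March 17, 2019 + 77 days = June 2, 2019. That falls on a Sunday, so it rolls to the next business day, Monday, June 3, 2019.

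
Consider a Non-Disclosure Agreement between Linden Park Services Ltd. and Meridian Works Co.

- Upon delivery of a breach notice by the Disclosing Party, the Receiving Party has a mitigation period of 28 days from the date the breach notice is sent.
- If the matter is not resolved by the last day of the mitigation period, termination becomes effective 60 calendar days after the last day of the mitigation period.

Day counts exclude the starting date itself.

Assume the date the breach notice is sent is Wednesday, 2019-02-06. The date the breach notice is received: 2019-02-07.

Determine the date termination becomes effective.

Adding 28 calendar days to 2019-02-06 gives 2019-03-06, which is the last day of the mitigation period.
Adding 60 calendar days to 2019-03-06 gives 2019-05-05, which is the date termination becomes effective.

2019-05-05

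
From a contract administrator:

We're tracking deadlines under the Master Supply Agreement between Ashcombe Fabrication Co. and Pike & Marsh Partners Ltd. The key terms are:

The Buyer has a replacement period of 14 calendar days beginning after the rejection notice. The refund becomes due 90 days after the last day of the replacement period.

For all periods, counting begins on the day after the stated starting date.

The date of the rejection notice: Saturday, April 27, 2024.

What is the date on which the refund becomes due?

The last day of the replacement period: April 27, 2024 + 14 days = May 11, 2024.
The date on which the refund becomes due: 90 calendar days after May 11, 2024 is August 9, 2024.

August 9, 2024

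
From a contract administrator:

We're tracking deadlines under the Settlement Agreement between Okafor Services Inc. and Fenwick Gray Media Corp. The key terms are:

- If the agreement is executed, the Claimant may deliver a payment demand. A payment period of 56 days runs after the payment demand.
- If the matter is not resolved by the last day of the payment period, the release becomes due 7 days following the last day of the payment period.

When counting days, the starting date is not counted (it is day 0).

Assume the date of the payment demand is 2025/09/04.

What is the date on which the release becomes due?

2025/11/06

The last day of the payment period: 2025/09/04 + 56 days = 2025/10/30.
Adding 7 calendar days to 2025/10/30 gives 2025/11/06, which is the date on which the release becomes due.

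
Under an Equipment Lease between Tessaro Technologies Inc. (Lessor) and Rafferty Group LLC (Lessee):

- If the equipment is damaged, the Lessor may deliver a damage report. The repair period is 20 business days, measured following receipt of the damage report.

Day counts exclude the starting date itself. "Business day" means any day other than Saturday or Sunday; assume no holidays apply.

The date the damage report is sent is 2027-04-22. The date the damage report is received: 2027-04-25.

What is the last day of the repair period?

2027-05-21

From Sunday, 2027-04-25, 20 business days (Apr 26, Apr 27, Apr 28, Apr 29, …, May 19, May 20, May 21, skipping weekends) brings us to Friday, 2027-05-21, which is the last day of the repair period.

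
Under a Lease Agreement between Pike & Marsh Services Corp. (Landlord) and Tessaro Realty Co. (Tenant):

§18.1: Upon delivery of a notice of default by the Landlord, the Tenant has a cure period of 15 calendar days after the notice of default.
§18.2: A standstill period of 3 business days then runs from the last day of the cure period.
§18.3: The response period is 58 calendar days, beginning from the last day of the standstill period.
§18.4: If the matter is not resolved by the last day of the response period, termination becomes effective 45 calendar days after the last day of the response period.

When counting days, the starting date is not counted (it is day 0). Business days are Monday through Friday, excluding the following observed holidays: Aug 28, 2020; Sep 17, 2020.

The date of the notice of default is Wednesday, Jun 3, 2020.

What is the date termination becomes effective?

Oct 4, 2020

The last day of the cure period: 15 calendar days after Jun 3, 2020 is Jun 18, 2020.
The last day of the standstill period: 3 business days after Thursday, Jun 18, 2020, skipping weekends — Jun 19, Jun 22, Jun 23 — lands on Tuesday, Jun 23, 2020.
The last day of the response period: Jun 23, 2020 + 58 days = Aug 20, 2020.
Adding 45 calendar days to Aug 20, 2020 gives Oct 4, 2020, which is the date termination becomes effective.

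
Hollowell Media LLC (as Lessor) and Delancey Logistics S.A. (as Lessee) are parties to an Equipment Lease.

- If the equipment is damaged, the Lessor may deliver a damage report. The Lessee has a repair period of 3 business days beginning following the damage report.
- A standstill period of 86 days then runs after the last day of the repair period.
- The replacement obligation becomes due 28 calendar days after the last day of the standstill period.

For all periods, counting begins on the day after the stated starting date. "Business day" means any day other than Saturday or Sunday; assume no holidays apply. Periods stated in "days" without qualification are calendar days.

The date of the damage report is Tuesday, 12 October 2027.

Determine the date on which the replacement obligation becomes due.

6 February 2028

From Tuesday, 12 October 2027, 3 business days (Oct 13, Oct 14, Oct 15, skipping weekends) brings us to Friday, 15 October 2027, which is the last day of the repair period.
The last day of the standstill period: 15 October 2027 + 86 days = 9 January 2028.
The date on which the replacement obligation becomes due: 28 calendar days after 9 January 2028 is 6 February 2028.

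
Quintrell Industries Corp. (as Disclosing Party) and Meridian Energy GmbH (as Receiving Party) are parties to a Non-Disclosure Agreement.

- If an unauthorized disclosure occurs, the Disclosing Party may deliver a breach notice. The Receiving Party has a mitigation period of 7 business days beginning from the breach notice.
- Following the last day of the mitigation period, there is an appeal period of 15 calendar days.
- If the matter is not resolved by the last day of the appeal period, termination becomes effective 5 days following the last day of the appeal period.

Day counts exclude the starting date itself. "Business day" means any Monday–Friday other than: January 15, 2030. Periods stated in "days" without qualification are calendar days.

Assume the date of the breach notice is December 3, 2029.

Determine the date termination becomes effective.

The last day of the mitigation period: counting 7 business days from Monday, December 3, 2029 (Dec 4, Dec 5, Dec 6, Dec 7, Dec 10, Dec 11, Dec 12, skipping weekends) reaches Wednesday, December 12, 2029.
The last day of the appeal period: 15 calendar days after December 12, 2029 is December 27, 2029.
The date termination becomes effective: December 27, 2029 + 5 days = January 1, 2030.

January 1, 2030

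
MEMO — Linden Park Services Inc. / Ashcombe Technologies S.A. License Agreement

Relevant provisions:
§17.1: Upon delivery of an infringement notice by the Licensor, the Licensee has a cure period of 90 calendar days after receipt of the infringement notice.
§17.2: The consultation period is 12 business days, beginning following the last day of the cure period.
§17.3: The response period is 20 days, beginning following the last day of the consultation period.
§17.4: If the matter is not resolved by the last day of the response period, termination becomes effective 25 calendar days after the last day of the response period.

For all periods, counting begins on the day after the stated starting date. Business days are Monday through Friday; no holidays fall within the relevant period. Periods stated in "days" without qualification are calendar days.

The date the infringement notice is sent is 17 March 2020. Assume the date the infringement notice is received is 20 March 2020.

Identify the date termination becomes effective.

20 August 2020

Adding 90 calendar days to 20 March 2020 gives 18 June 2020, which is the last day of the cure period.
From Thursday, 18 June 2020, 12 business days (Jun 19, Jun 22, Jun 23, Jun 24, …, Jul 2, Jul 3, Jul 6, skipping weekends) brings us to Monday, 6 July 2020, which is the last day of the consultation period.
The last day of the response period: 6 July 2020 + 20 days = 26 July 2020.
The date termination becomes effective: 25 calendar days after 26 July 2020 is 20 August 2020.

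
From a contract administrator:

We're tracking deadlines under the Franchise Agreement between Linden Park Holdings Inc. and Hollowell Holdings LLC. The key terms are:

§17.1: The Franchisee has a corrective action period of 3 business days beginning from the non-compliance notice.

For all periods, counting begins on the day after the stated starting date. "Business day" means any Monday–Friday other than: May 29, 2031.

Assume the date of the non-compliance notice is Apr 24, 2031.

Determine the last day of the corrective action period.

The last day of the corrective action period: counting 3 business days from Thursday, Apr 24, 2031 (Apr 25, Apr 28, Apr 29, skipping weekends) reaches Tuesday, Apr 29, 2031.

Apr 29, 2031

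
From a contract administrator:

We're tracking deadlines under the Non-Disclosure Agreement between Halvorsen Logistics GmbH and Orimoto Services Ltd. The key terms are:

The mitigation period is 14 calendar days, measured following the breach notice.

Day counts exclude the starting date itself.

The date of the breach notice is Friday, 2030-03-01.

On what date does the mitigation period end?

The last day of the mitigation period: 2030-03-01 + 14 days = 2030-03-15.

2030-03-15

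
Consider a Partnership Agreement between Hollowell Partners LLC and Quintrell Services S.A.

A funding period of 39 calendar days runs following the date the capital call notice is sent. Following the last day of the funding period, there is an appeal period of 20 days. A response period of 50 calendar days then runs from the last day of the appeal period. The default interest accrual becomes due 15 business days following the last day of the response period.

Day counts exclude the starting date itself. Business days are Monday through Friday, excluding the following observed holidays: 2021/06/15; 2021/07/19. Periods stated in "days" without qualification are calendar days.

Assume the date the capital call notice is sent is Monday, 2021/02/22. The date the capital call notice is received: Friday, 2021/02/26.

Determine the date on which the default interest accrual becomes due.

2021/07/05

The last day of the funding period: 39 calendar days after 2021/02/22 is 2021/04/02.
Adding 20 calendar days to 2021/04/02 gives 2021/04/22, which is the last day of the appeal period.
Adding 50 calendar days to 2021/04/22 gives 2021/06/11, which is the last day of the response period.
The date on which the default interest accrual becomes due: counting 15 business days from Friday, 2021/06/11 (Jun 14, Jun 16, Jun 17, Jun 18, …, Jul 1, Jul 2, Jul 5, skipping weekends and the listed holiday on Jun 15) reaches Monday, 2021/07/05.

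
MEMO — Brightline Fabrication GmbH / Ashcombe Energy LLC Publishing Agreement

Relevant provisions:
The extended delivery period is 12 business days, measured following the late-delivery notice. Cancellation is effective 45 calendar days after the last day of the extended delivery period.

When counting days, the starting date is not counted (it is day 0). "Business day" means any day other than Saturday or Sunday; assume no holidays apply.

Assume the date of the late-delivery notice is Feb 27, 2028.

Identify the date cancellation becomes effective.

Apr 28, 2028

The last day of the extended delivery period: counting 12 business days from Sunday, Feb 27, 2028 (Feb 28, Feb 29, Mar 1, Mar 2, …, Mar 10, Mar 13, Mar 14, skipping weekends) reaches Tuesday, Mar 14, 2028.
The date cancellation becomes effective: Mar 14, 2028 + 45 days = Apr 28, 2028.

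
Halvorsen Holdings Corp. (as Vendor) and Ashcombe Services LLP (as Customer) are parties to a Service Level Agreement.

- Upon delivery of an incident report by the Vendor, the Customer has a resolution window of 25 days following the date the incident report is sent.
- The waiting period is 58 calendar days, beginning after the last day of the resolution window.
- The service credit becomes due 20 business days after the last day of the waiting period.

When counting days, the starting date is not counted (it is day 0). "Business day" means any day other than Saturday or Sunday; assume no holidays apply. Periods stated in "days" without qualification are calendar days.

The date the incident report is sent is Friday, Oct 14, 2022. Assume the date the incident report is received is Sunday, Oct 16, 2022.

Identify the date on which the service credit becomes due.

The last day of the resolution window: 25 calendar days after Oct 14, 2022 is Nov 8, 2022.
Adding 58 calendar days to Nov 8, 2022 gives Jan 5, 2023, which is the last day of the waiting period.
The date on which the service credit becomes due: 20 business days after Thursday, Jan 5, 2023, skipping weekends — Jan 6, Jan 9, Jan 10, Jan 11, …, Jan 31, Feb 1, Feb 2 — lands on Thursday, Feb 2, 2023.

Feb 2, 2023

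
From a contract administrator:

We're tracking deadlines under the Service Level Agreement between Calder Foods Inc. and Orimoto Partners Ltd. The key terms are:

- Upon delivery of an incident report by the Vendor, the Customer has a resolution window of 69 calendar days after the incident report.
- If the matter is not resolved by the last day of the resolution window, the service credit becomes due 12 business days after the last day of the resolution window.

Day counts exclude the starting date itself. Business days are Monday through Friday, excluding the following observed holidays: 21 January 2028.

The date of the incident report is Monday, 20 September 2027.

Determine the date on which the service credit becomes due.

14 December 2027

Adding 69 calendar days to 20 September 2027 gives 28 November 2027, which is the last day of the resolution window.
From Sunday, 28 November 2027, 12 business days (Nov 29, Nov 30, Dec 1, Dec 2, …, Dec 10, Dec 13, Dec 14, skipping weekends) brings us to Tuesday, 14 December 2027, which is the date on which the service credit becomes due.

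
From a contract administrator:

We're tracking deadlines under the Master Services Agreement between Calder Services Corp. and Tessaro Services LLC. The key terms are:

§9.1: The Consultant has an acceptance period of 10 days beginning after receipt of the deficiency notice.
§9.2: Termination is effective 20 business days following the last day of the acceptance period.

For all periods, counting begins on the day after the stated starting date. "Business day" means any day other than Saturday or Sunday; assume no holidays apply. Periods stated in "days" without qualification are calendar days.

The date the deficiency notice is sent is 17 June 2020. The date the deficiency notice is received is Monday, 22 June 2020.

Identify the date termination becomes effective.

30 July 2020

The last day of the acceptance period: 10 calendar days after 22 June 2020 is 2 July 2020.
The date termination becomes effective: counting 20 business days from Thursday, 2 July 2020 (Jul 3, Jul 6, Jul 7, Jul 8, …, Jul 28, Jul 29, Jul 30, skipping weekends) reaches Thursday, 30 July 2020.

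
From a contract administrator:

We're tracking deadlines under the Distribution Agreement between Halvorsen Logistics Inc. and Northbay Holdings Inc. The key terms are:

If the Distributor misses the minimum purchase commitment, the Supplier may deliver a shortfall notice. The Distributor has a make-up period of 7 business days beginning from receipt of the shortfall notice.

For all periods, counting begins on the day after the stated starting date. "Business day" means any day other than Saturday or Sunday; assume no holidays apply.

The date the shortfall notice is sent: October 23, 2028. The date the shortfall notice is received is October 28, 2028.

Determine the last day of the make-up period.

The last day of the make-up period: counting 7 business days from Saturday, October 28, 2028 (Oct 30, Oct 31, Nov 1, Nov 2, Nov 3, Nov 6, Nov 7, skipping weekends) reaches Tuesday, November 7, 2028.

November 7, 2028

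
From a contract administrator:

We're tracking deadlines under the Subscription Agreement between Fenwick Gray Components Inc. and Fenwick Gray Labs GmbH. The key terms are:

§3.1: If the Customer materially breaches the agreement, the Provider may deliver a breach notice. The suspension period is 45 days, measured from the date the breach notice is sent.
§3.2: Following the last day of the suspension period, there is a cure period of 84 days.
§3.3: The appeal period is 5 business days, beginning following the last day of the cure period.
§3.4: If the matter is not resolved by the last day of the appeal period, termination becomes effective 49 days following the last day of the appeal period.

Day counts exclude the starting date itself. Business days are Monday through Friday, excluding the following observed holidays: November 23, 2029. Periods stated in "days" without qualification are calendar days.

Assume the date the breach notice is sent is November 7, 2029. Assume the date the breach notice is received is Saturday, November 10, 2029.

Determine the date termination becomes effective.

The last day of the suspension period: 45 calendar days after November 7, 2029 is December 22, 2029.
Adding 84 calendar days to December 22, 2029 gives March 16, 2030, which is the last day of the cure period.
From Saturday, March 16, 2030, 5 business days (Mar 18, Mar 19, Mar 20, Mar 21, Mar 22, skipping weekends) brings us to Friday, March 22, 2030, which is the last day of the appeal period.
The date termination becomes effective: March 22, 2030 + 49 days = May 10, 2030.

May 10, 2030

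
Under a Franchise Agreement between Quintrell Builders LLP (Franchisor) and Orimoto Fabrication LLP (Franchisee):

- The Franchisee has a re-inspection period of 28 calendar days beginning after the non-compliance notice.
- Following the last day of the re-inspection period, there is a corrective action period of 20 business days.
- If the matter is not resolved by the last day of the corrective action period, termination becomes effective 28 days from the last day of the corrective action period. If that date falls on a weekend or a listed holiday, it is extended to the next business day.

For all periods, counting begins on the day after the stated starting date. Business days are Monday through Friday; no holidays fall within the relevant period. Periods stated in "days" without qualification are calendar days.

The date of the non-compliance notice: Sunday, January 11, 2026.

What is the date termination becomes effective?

The last day of the re-inspection period: 28 calendar days after January 11, 2026 is February 8, 2026.
The last day of the corrective action period: 20 business days after Sunday, February 8, 2026, skipping weekends — Feb 9, Feb 10, Feb 11, Feb 12, …, Mar 4, Mar 5, Mar 6 — lands on Friday, March 6, 2026.
The date termination becomes effective: March 6, 2026 + 28 days = April 3, 2026. April 3, 2026 is a Friday, so no roll-forward applies.

April 3, 2026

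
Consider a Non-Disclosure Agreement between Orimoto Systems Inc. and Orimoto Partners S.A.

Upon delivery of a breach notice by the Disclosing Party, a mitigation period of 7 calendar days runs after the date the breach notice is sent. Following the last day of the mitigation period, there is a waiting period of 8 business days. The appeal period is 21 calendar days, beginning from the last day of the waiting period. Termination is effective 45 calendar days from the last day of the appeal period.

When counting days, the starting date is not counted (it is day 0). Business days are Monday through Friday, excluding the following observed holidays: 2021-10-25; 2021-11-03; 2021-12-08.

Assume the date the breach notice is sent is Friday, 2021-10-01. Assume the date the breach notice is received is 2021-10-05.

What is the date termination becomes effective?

2021-12-25

The last day of the mitigation period: 2021-10-01 + 7 days = 2021-10-08.
The last day of the waiting period: 8 business days after Friday, 2021-10-08, skipping weekends — Oct 11, Oct 12, Oct 13, Oct 14, Oct 15, Oct 18, Oct 19, Oct 20 — lands on Wednesday, 2021-10-20.
Adding 21 calendar days to 2021-10-20 gives 2021-11-10, which is the last day of the appeal period.
The date termination becomes effective: 2021-11-10 + 45 days = 2021-12-25.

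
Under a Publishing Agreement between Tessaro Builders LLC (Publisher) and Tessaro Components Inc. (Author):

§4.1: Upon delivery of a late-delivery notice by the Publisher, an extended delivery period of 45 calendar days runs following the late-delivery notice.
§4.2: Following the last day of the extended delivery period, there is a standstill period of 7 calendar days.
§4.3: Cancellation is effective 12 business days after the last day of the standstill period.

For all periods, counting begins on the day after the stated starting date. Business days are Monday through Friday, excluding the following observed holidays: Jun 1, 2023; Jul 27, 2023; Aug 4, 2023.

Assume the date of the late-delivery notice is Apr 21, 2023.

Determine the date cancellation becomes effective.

The last day of the extended delivery period: 45 calendar days after Apr 21, 2023 is Jun 5, 2023.
Adding 7 calendar days to Jun 5, 2023 gives Jun 12, 2023, which is the last day of the standstill period.
The date cancellation becomes effective: counting 12 business days from Monday, Jun 12, 2023 (Jun 13, Jun 14, Jun 15, Jun 16, …, Jun 26, Jun 27, Jun 28, skipping weekends) reaches Wednesday, Jun 28, 2023.

Jun 28, 2023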